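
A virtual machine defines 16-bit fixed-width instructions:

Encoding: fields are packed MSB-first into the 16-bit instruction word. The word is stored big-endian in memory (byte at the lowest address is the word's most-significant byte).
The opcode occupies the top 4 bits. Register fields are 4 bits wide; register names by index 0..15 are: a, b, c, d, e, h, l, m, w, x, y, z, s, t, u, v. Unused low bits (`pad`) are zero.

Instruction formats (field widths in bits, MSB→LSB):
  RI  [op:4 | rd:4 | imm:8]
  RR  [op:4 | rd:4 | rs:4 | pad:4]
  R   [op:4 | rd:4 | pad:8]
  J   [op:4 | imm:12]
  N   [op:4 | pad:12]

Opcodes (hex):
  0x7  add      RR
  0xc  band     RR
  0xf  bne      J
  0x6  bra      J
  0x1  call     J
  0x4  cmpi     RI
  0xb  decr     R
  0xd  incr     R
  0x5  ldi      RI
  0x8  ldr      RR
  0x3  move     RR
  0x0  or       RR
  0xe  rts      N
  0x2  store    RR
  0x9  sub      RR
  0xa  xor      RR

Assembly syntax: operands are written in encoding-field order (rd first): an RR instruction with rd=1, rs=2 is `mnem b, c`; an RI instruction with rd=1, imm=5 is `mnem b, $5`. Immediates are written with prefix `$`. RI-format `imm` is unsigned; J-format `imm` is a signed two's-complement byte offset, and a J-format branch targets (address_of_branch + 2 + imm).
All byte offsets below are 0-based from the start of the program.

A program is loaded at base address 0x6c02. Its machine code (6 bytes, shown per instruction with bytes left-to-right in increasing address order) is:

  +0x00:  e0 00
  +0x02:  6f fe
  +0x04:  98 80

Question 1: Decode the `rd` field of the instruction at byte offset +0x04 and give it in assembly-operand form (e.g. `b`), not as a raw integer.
+0x04: 98 80 ⇒ word 0x9880 (big)
  op=0x9880>>12=0x9 ⇒ sub (RR)
  rd: (w>>8)&0xf=0x8 → w
  rs: (w>>4)&0xf=0x8 → w

w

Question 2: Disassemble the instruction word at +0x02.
off 0x02: read 6f fe as big → 0x6ffe
  top 4b → 0x6 → bra [J]
  imm: (w>>0)&0xfff=0xffe (s12→-2) → $-2

bra $-2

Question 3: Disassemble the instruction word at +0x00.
rts

@+00  big-endian(e0 00) = 0xe000
  opcode bits[15:12]=0xe: rts/N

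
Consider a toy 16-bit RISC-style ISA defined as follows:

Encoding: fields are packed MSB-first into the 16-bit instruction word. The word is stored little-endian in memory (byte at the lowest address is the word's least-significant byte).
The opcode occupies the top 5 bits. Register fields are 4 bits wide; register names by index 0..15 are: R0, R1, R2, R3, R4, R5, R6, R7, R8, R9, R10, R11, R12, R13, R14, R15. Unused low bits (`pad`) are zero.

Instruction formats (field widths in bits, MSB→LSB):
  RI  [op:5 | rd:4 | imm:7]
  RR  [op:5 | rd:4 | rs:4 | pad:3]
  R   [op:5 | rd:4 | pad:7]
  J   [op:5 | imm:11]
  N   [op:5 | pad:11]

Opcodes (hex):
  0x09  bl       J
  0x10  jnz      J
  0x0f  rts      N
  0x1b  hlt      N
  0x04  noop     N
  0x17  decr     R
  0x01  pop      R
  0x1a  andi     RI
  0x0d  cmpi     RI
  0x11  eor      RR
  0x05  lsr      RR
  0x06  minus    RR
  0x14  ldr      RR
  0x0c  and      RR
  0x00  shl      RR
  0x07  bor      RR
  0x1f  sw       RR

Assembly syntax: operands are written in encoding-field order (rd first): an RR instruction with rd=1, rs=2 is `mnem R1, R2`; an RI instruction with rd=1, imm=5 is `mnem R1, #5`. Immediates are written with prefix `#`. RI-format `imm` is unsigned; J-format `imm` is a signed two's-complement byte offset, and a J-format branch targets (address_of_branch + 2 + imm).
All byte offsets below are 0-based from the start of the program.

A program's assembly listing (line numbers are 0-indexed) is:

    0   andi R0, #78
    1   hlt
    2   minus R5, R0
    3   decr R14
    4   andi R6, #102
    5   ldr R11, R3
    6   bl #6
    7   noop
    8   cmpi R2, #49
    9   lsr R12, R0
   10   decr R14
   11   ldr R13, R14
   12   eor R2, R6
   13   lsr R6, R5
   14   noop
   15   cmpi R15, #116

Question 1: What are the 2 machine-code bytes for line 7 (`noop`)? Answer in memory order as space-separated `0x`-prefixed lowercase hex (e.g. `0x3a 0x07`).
7. noop fields op=0x4:5|pad=0:11 → word 2000h → 00 20

0x00 0x20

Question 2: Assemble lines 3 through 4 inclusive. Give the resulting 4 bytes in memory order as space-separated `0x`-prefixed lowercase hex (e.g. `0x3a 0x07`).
L3: decr op=0x17:5|rd=14:4|pad=0:7 ⇒ 0xbf00 ⇒ little 00 bf
L4: andi op=0x1a:5|rd=6:4|imm=102:7 ⇒ 0xd366 ⇒ little 66 d3

0x00 0xbf 0x66 0xd3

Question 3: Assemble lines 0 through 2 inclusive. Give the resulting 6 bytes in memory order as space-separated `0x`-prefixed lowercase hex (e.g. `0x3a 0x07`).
line 0 (andi): pack op=0x1a:5|rd=0:4|imm=78:7 = 0xd04e; little→ 4e d0
line 1 (hlt): pack op=0x1b:5|pad=0:11 = 0xd800; little→ 00 d8
line 2 (minus): pack op=0x6:5|rd=5:4|rs=0:4|pad=0:3 = 0x3280; little→ 80 32

0x4e 0xd0 0x00 0xd8 0x80 0x32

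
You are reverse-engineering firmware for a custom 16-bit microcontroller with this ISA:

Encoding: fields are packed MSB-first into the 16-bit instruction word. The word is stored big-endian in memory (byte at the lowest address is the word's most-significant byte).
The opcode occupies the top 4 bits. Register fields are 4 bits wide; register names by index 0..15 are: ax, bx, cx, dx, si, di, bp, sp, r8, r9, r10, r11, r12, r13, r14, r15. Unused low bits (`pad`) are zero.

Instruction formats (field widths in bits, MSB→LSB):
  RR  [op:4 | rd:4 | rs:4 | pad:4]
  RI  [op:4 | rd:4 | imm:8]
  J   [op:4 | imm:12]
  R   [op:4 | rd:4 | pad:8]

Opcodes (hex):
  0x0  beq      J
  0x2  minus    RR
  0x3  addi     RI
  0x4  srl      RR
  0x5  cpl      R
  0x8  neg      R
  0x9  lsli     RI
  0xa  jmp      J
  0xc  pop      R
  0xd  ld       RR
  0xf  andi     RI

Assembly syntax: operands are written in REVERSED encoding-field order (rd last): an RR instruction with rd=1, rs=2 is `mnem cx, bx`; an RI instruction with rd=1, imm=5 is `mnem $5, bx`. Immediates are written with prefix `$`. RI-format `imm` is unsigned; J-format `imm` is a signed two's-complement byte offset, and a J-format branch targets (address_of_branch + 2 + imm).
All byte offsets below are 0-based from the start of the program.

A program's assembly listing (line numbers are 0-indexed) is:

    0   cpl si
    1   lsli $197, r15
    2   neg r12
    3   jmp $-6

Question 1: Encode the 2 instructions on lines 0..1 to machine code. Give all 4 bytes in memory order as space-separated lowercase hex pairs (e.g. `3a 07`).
54 00 9f c5

L0: cpl op=0x5:4|rd=4:4|pad=0:8 ⇒ 0x5400 ⇒ big 54 00
L1: lsli op=0x9:4|rd=15:4|imm=197:8 ⇒ 0x9fc5 ⇒ big 9f c5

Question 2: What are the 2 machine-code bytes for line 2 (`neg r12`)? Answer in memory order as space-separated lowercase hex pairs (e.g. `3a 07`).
8c 00

line 2 (neg): pack op=0x8:4|rd=12:4|pad=0:8 = 0x8c00; big→ 8c 00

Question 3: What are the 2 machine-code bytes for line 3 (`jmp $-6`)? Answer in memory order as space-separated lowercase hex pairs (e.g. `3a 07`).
af fa

3. jmp fields op=0xa:4|imm=-6:12 → word affah → af fa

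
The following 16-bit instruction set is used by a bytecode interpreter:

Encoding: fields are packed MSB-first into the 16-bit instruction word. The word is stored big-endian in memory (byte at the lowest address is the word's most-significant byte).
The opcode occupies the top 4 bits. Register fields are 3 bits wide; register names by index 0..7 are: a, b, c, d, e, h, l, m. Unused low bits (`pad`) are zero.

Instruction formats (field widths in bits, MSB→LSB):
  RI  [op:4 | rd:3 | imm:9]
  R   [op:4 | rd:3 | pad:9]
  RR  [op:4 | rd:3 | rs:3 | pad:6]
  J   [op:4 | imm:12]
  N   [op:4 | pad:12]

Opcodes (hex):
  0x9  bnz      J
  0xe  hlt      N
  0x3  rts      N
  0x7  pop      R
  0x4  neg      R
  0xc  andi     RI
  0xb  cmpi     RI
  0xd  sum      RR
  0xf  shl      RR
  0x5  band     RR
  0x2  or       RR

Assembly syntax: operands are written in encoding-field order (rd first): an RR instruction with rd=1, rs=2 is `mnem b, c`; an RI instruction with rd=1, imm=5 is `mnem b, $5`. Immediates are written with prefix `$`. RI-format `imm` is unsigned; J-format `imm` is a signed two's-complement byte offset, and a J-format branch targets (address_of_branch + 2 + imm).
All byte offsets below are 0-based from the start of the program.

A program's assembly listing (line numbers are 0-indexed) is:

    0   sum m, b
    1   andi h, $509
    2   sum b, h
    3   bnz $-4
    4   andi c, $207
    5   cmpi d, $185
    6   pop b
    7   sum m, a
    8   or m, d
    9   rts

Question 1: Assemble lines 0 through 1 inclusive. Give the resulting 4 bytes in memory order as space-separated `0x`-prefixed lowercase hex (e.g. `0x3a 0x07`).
L0: sum op=0xd:4|rd=7:3|rs=1:3|pad=0:6 ⇒ 0xde40 ⇒ big de 40
L1: andi op=0xc:4|rd=5:3|imm=509:9 ⇒ 0xcbfd ⇒ big cb fd

0xde 0x40 0xcb 0xfd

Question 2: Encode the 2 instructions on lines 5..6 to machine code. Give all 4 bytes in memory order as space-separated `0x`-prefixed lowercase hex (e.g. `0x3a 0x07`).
0xb6 0xb9 0x72 0x00

line 5 (cmpi): pack op=0xb:4|rd=3:3|imm=185:9 = 0xb6b9; big→ b6 b9
line 6 (pop): pack op=0x7:4|rd=1:3|pad=0:9 = 0x7200; big→ 72 00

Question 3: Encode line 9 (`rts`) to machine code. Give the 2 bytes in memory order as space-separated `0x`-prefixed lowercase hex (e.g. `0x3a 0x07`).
0x30 0x00

L9: rts op=0x3:4|pad=0:12 ⇒ 0x3000 ⇒ big 30 00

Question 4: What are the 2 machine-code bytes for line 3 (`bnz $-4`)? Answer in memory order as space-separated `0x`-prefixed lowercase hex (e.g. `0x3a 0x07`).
line 3 (bnz): pack op=0x9:4|imm=-4:12 = 0x9ffc; big→ 9f fc

0x9f 0xfc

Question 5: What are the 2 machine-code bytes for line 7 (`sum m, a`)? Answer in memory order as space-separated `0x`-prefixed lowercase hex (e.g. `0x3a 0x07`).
0xde 0x00

7. sum fields op=0xd:4|rd=7:3|rs=0:3|pad=0:6 → word de00h → de 00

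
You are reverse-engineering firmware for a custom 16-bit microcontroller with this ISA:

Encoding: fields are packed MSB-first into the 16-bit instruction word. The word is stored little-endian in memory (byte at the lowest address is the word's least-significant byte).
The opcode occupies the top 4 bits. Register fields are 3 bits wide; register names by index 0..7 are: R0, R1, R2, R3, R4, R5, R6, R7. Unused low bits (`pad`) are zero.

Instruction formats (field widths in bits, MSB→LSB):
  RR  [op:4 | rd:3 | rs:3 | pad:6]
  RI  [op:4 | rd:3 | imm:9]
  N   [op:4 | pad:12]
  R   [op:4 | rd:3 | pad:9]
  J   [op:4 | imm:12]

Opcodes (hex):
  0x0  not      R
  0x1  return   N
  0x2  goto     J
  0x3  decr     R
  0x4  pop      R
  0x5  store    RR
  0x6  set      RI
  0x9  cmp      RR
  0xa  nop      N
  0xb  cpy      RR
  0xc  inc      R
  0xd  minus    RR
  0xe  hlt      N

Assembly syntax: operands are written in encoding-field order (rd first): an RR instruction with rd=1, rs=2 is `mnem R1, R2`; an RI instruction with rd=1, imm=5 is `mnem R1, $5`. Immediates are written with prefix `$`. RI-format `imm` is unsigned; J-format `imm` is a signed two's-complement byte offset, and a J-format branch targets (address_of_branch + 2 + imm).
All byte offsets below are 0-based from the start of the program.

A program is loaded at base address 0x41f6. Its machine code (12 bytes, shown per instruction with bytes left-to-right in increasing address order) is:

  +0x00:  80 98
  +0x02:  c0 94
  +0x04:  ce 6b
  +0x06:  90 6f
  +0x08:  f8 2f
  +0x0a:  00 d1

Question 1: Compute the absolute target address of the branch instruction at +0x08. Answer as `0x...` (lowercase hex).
+0x08: f8 2f ⇒ word 0x2ff8 (little)
  op=0x2ff8>>12=0x2 ⇒ goto (J)
  imm@[11:0]=0xff8 (s12→-8) ⇒ $-8
  target = base 0x41f6 + off 0x08 + 2 + imm -8 = 0x41f8

0x41f8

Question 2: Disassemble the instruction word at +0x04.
off 0x04: read ce 6b as little → 0x6bce
  op=0x6bce>>12=0x6 ⇒ set (RI)
  [11:9] rd=5 = R5
  [8:0] imm=462 = $462

set R5, $462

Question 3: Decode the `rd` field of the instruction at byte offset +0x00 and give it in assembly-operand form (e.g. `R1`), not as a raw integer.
off 0x00: read 80 98 as little → 0x9880
  opcode bits[15:12]=0x9: cmp/RR
  rd: (w>>9)&0x7=0x4 → R4
  rs: (w>>6)&0x7=0x2 → R2

R4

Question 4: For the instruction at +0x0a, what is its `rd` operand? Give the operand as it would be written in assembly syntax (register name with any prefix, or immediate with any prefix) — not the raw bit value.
[0a] 00 d1 → 0xd100
  op=0xd100>>12=0xd ⇒ minus (RR)
  rd@[11:9]=0x0 ⇒ R0
  rs@[8:6]=0x4 ⇒ R4

R0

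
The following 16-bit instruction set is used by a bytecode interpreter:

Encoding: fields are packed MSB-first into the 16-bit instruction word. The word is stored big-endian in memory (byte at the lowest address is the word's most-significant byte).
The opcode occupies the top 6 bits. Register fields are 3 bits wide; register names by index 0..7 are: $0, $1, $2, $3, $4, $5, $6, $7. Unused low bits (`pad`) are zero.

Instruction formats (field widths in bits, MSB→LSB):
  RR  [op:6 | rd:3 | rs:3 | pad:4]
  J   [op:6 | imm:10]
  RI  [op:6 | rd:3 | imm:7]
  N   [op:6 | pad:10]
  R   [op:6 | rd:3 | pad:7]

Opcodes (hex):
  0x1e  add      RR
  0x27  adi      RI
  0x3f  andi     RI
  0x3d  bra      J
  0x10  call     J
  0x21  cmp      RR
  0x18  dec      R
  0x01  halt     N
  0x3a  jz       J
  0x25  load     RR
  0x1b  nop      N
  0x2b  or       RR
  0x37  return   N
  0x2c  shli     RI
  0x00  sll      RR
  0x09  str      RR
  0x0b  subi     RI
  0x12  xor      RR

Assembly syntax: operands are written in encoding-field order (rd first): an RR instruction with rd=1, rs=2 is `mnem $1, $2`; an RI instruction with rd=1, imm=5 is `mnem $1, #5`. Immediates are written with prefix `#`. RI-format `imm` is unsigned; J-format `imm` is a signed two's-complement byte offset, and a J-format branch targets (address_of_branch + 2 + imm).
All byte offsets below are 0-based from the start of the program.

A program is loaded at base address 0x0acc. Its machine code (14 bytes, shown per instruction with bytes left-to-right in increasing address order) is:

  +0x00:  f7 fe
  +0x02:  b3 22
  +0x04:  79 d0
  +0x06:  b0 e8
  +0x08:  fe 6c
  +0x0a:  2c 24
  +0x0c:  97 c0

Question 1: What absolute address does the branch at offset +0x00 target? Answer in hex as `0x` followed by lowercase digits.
@+00  big-endian(f7 fe) = 0xf7fe
  top 6b → 0x3d → bra [J]
  imm@[9:0]=0x3fe (s10→-2) ⇒ #-2
  target = base 0x0acc + off 0x00 + 2 + imm -2 = 0x0acc

0x0acc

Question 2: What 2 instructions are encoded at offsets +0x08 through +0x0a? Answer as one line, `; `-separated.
andi $4, #108; subi $0, #36

+0x08: fe 6c ⇒ word 0xfe6c (big)
  op=0xfe6c>>10=0x3f ⇒ andi (RI)
  rd: (w>>7)&0x7=0x4 → $4
  imm: (w>>0)&0x7f=0x6c → #108
+0x0a: 2c 24 ⇒ word 0x2c24 (big)
  op=0x2c24>>10=0xb ⇒ subi (RI)
  rd: (w>>7)&0x7=0x0 → $0
  imm: (w>>0)&0x7f=0x24 → #36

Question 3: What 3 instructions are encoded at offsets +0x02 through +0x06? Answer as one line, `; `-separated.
shli $6, #34; add $3, $5; shli $1, #104

+0x02: b3 22 ⇒ word 0xb322 (big)
  opcode bits[15:10]=0x2c: shli/RI
  [9:7] rd=6 = $6
  [6:0] imm=34 = #34
+0x04: 79 d0 ⇒ word 0x79d0 (big)
  opcode bits[15:10]=0x1e: add/RR
  [9:7] rd=3 = $3
  [6:4] rs=5 = $5
+0x06: b0 e8 ⇒ word 0xb0e8 (big)
  opcode bits[15:10]=0x2c: shli/RI
  [9:7] rd=1 = $1
  [6:0] imm=104 = #104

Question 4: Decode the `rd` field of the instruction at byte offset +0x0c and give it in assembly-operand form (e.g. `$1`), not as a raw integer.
@+0c  big-endian(97 c0) = 0x97c0
  top 6b → 0x25 → load [RR]
  [9:7] rd=7 = $7
  [6:4] rs=4 = $4

$7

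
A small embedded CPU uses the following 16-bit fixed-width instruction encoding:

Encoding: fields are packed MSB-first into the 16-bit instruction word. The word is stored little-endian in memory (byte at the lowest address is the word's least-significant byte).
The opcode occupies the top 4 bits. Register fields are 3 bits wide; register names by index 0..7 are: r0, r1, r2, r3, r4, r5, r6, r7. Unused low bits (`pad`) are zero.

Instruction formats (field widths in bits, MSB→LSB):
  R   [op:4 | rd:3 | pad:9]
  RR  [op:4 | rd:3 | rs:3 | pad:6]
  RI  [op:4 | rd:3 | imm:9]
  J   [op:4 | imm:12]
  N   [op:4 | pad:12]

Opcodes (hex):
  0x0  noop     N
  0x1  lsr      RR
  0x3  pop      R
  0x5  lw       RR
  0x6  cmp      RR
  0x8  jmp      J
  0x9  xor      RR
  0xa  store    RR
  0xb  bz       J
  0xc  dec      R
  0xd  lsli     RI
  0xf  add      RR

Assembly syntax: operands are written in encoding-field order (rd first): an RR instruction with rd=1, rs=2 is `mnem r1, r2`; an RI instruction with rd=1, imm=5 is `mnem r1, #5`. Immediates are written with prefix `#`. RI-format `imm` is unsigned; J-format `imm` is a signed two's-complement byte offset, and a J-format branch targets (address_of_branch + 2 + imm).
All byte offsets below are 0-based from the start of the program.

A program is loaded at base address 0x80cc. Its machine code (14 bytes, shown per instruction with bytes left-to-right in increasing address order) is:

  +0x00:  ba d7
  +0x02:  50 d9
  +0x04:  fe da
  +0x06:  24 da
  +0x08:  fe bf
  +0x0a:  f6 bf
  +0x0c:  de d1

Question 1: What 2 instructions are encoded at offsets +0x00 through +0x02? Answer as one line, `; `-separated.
+0x00: ba d7 ⇒ word 0xd7ba (little)
  op=0xd7ba>>12=0xd ⇒ lsli (RI)
  [11:9] rd=3 = r3
  [8:0] imm=442 = #442
+0x02: 50 d9 ⇒ word 0xd950 (little)
  op=0xd950>>12=0xd ⇒ lsli (RI)
  [11:9] rd=4 = r4
  [8:0] imm=336 = #336

lsli r3, #442; lsli r4, #336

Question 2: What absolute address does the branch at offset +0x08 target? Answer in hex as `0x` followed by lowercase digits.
0x80d4

+0x08: fe bf ⇒ word 0xbffe (little)
  opcode bits[15:12]=0xb: bz/J
  [11:0] imm=4094 (s12→-2) = #-2
  target = base 0x80cc + off 0x08 + 2 + imm -2 = 0x80d4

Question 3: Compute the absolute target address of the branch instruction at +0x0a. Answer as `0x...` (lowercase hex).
@+0a  little-endian(f6 bf) = 0xbff6
  opcode bits[15:12]=0xb: bz/J
  [11:0] imm=4086 (s12→-10) = #-10
  target = base 0x80cc + off 0x0a + 2 + imm -10 = 0x80ce

0x80ce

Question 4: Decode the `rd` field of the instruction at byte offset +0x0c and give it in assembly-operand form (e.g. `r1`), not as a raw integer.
r0

[0c] de d1 → 0xd1de
  opcode bits[15:12]=0xd: lsli/RI
  rd@[11:9]=0x0 ⇒ r0
  imm@[8:0]=0x1de ⇒ #478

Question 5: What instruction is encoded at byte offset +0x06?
lsli r5, #36

[06] 24 da → 0xda24
  op=0xda24>>12=0xd ⇒ lsli (RI)
  [11:9] rd=5 = r5
  [8:0] imm=36 = #36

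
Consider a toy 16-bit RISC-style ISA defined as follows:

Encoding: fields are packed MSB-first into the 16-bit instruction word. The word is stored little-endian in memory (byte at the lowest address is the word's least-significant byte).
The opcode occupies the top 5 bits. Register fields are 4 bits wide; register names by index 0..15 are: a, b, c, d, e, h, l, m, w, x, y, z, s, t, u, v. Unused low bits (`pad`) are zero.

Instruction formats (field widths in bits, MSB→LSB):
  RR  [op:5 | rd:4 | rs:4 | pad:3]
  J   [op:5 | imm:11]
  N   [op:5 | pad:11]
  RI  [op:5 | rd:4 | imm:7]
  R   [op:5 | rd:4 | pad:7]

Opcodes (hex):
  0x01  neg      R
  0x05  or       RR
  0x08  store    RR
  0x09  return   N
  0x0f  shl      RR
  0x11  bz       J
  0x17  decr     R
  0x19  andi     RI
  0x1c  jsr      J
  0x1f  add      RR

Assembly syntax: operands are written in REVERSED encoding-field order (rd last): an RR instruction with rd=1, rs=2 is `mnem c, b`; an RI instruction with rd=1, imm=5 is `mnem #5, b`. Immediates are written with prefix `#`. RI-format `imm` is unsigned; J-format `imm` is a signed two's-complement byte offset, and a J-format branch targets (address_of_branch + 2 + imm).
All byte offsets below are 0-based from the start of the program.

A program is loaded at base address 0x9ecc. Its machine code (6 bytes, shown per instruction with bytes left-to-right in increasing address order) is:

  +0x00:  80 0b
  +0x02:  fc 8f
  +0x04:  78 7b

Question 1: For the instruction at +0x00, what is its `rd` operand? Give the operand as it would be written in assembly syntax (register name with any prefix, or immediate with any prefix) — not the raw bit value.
[00] 80 0b → 0x0b80
  opcode bits[15:11]=0x1: neg/R
  [10:7] rd=7 = m

m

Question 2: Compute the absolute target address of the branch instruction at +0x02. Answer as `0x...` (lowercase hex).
0x9ecc

@+02  little-endian(fc 8f) = 0x8ffc
  opcode bits[15:11]=0x11: bz/J
  imm: (w>>0)&0x7ff=0x7fc (s11→-4) → #-4
  target = base 0x9ecc + off 0x02 + 2 + imm -4 = 0x9ecc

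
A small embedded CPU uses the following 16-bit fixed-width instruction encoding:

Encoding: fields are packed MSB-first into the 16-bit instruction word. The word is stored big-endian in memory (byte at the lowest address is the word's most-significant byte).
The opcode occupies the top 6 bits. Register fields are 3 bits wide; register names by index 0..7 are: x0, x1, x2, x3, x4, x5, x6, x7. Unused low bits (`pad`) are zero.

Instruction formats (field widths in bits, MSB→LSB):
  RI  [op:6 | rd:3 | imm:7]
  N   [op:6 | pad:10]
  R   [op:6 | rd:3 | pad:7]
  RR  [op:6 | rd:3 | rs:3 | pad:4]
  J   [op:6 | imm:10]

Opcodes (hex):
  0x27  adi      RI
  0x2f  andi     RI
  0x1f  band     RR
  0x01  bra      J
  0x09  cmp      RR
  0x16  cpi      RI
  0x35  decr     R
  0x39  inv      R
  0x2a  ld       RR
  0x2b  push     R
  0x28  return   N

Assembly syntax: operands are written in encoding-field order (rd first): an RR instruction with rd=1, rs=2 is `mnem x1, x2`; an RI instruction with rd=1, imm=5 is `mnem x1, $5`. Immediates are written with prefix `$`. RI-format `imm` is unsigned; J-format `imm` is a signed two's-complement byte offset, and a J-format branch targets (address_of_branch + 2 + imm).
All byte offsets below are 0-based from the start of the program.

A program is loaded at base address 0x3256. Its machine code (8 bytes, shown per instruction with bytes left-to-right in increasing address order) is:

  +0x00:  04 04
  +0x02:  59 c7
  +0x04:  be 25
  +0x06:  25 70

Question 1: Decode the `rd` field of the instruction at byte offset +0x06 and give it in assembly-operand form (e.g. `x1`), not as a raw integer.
[06] 25 70 → 0x2570
  op=0x2570>>10=0x9 ⇒ cmp (RR)
  [9:7] rd=2 = x2
  [6:4] rs=7 = x7

x2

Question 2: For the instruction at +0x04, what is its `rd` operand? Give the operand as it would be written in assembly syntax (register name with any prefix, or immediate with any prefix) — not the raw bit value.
@+04  big-endian(be 25) = 0xbe25
  top 6b → 0x2f → andi [RI]
  [9:7] rd=4 = x4
  [6:0] imm=37 = $37

x4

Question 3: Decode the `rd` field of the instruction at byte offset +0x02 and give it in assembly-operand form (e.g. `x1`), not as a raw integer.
off 0x02: read 59 c7 as big → 0x59c7
  op=0x59c7>>10=0x16 ⇒ cpi (RI)
  rd: (w>>7)&0x7=0x3 → x3
  imm: (w>>0)&0x7f=0x47 → $71

x3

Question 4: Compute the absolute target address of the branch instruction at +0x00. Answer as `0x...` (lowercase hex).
0x325c

+0x00: 04 04 ⇒ word 0x0404 (big)
  opcode bits[15:10]=0x1: bra/J
  imm@[9:0]=0x4 ⇒ $4
  target = base 0x3256 + off 0x00 + 2 + imm 4 = 0x325c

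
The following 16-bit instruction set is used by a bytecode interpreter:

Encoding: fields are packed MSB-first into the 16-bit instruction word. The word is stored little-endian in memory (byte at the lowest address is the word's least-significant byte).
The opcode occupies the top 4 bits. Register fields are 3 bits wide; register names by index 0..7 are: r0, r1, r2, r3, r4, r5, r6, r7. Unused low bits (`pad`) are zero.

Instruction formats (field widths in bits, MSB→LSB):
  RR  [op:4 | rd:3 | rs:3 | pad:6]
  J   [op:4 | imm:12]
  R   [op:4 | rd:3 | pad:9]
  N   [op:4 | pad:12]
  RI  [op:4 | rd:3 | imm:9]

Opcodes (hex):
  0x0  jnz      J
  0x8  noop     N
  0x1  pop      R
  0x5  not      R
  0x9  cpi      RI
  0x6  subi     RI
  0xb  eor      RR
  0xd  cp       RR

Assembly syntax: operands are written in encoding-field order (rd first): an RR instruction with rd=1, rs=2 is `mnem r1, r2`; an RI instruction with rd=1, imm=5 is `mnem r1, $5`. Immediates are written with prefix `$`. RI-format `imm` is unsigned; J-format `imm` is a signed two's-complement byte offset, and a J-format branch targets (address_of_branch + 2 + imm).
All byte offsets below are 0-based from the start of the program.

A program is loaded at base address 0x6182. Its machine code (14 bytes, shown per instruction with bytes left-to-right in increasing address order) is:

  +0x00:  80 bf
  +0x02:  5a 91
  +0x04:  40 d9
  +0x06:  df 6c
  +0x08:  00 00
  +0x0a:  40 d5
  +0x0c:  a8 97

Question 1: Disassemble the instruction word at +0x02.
cpi r0, $346

@+02  little-endian(5a 91) = 0x915a
  top 4b → 0x9 → cpi [RI]
  rd@[11:9]=0x0 ⇒ r0
  imm@[8:0]=0x15a ⇒ $346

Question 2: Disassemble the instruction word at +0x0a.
cp r2, r5

+0x0a: 40 d5 ⇒ word 0xd540 (little)
  op=0xd540>>12=0xd ⇒ cp (RR)
  [11:9] rd=2 = r2
  [8:6] rs=5 = r5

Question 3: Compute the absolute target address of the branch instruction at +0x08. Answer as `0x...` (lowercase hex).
0x618c

+0x08: 00 00 ⇒ word 0x0000 (little)
  top 4b → 0x0 → jnz [J]
  imm: (w>>0)&0xfff=0x0 → $0
  target = base 0x6182 + off 0x08 + 2 + imm 0 = 0x618c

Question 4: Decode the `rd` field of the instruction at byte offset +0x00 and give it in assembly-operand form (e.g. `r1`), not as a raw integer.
r7

[00] 80 bf → 0xbf80
  top 4b → 0xb → eor [RR]
  rd: (w>>9)&0x7=0x7 → r7
  rs: (w>>6)&0x7=0x6 → r6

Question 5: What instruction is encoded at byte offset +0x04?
[04] 40 d9 → 0xd940
  top 4b → 0xd → cp [RR]
  rd@[11:9]=0x4 ⇒ r4
  rs@[8:6]=0x5 ⇒ r5

cp r4, r5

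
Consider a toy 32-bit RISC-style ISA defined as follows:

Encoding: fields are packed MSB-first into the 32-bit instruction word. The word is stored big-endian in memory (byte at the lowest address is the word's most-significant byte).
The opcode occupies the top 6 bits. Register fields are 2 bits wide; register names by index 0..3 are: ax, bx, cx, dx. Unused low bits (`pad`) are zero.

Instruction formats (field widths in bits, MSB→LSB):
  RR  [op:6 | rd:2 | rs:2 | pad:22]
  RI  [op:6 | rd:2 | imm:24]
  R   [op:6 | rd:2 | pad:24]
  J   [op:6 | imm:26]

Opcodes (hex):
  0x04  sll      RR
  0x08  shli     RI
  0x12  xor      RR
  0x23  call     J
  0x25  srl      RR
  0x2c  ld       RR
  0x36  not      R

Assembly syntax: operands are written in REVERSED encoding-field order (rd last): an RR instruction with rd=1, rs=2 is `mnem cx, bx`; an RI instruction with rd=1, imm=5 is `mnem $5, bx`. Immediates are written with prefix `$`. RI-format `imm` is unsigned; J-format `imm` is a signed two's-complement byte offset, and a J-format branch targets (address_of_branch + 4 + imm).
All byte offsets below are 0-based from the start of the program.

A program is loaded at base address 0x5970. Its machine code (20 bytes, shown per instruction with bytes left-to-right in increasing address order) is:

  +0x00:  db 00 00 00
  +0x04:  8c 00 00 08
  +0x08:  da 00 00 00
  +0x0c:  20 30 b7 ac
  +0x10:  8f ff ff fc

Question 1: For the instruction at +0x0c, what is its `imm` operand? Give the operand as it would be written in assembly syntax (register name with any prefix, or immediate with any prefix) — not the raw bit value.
$3192748

@+0c  big-endian(20 30 b7 ac) = 0x2030b7ac
  op=0x2030b7ac>>26=0x8 ⇒ shli (RI)
  rd@[25:24]=0x0 ⇒ ax
  imm@[23:0]=0x30b7ac ⇒ $3192748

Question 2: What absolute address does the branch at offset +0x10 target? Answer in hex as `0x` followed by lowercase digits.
0x5980

[10] 8f ff ff fc → 0x8ffffffc
  opcode bits[31:26]=0x23: call/J
  [25:0] imm=67108860 (s26→-4) = $-4
  target = base 0x5970 + off 0x10 + 4 + imm -4 = 0x5980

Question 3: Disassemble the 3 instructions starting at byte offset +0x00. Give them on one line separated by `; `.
not dx; call $8; not cx

[00] db 00 00 00 → 0xdb000000
  op=0xdb000000>>26=0x36 ⇒ not (R)
  rd@[25:24]=0x3 ⇒ dx
[04] 8c 00 00 08 → 0x8c000008
  op=0x8c000008>>26=0x23 ⇒ call (J)
  imm@[25:0]=0x8 ⇒ $8
[08] da 00 00 00 → 0xda000000
  op=0xda000000>>26=0x36 ⇒ not (R)
  rd@[25:24]=0x2 ⇒ cx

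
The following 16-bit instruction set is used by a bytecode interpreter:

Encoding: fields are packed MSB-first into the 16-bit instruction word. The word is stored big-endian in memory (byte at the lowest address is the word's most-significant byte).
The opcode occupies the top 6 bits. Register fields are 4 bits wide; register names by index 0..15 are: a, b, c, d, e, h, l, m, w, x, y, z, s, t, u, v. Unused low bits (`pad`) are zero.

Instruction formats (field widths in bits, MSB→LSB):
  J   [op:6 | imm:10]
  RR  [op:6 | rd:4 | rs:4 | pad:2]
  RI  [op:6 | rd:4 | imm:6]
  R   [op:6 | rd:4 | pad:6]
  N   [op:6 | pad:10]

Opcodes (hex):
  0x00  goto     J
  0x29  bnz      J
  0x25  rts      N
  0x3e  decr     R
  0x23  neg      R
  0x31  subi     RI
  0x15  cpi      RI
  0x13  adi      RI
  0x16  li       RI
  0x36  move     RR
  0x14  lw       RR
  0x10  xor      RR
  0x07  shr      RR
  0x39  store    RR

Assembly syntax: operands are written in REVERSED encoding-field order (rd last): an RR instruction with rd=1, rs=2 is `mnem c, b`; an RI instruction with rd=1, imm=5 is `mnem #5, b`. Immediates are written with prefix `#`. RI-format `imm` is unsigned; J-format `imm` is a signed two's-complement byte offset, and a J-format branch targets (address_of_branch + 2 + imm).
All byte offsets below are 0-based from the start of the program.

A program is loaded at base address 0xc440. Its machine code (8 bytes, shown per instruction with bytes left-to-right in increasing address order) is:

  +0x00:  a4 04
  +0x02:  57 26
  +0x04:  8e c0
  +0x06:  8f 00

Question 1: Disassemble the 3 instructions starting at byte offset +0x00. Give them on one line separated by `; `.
bnz #4; cpi #38, s; neg z

off 0x00: read a4 04 as big → 0xa404
  top 6b → 0x29 → bnz [J]
  [9:0] imm=4 = #4
off 0x02: read 57 26 as big → 0x5726
  top 6b → 0x15 → cpi [RI]
  [9:6] rd=12 = s
  [5:0] imm=38 = #38
off 0x04: read 8e c0 as big → 0x8ec0
  top 6b → 0x23 → neg [R]
  [9:6] rd=11 = z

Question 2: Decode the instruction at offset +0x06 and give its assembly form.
[06] 8f 00 → 0x8f00
  opcode bits[15:10]=0x23: neg/R
  rd: (w>>6)&0xf=0xc → s

neg s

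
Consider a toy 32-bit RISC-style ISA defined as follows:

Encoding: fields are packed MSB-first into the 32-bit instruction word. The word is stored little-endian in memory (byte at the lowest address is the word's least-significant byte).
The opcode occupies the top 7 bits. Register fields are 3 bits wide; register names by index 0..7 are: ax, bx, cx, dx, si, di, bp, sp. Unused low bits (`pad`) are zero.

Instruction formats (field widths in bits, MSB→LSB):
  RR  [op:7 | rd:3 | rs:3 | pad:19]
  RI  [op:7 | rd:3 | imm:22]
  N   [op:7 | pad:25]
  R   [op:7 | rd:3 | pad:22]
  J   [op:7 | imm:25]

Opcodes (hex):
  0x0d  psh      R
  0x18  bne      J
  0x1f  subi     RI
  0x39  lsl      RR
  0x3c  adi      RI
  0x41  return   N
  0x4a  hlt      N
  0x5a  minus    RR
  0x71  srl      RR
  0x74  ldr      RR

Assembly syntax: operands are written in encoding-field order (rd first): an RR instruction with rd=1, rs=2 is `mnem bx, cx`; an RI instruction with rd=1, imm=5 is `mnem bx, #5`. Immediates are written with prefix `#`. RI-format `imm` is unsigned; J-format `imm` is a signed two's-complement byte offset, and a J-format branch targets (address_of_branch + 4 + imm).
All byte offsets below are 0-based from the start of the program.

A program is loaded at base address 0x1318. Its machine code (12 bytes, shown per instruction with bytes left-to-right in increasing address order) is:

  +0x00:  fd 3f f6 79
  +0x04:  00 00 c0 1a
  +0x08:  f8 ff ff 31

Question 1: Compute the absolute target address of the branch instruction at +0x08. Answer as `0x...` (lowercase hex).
[08] f8 ff ff 31 → 0x31fffff8
  opcode bits[31:25]=0x18: bne/J
  [24:0] imm=33554424 (s25→-8) = #-8
  target = base 0x1318 + off 0x08 + 4 + imm -8 = 0x131c

0x131c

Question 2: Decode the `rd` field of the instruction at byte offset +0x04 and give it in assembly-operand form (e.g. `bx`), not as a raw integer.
+0x04: 00 00 c0 1a ⇒ word 0x1ac00000 (little)
  op=0x1ac00000>>25=0xd ⇒ psh (R)
  rd@[24:22]=0x3 ⇒ dx

dx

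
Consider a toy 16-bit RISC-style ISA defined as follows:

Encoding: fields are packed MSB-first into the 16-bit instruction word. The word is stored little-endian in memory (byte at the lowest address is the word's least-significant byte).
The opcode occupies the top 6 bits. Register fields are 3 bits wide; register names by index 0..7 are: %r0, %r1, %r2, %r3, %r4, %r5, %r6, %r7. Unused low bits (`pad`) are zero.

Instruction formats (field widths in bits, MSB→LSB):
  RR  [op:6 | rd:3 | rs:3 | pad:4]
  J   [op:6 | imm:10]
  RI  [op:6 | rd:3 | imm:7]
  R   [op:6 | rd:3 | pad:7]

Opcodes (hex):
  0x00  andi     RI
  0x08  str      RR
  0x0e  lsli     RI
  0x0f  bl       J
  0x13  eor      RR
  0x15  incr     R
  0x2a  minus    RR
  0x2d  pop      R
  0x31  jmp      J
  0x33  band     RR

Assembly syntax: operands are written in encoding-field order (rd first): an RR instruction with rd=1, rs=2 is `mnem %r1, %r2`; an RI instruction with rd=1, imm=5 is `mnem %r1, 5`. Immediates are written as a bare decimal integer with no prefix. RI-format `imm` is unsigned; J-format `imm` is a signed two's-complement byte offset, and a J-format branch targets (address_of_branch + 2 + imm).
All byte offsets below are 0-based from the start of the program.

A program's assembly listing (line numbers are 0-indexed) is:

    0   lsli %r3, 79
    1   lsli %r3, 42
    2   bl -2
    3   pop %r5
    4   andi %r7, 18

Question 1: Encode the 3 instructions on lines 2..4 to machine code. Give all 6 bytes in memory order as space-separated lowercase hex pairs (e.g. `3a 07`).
fe 3f 80 b6 92 03

L2: bl op=0xf:6|imm=-2:10 ⇒ 0x3ffe ⇒ little fe 3f
L3: pop op=0x2d:6|rd=5:3|pad=0:7 ⇒ 0xb680 ⇒ little 80 b6
L4: andi op=0x0:6|rd=7:3|imm=18:7 ⇒ 0x0392 ⇒ little 92 03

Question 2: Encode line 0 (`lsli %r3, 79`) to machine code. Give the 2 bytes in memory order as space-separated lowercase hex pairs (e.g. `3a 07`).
cf 39

line 0 (lsli): pack op=0xe:6|rd=3:3|imm=79:7 = 0x39cf; little→ cf 39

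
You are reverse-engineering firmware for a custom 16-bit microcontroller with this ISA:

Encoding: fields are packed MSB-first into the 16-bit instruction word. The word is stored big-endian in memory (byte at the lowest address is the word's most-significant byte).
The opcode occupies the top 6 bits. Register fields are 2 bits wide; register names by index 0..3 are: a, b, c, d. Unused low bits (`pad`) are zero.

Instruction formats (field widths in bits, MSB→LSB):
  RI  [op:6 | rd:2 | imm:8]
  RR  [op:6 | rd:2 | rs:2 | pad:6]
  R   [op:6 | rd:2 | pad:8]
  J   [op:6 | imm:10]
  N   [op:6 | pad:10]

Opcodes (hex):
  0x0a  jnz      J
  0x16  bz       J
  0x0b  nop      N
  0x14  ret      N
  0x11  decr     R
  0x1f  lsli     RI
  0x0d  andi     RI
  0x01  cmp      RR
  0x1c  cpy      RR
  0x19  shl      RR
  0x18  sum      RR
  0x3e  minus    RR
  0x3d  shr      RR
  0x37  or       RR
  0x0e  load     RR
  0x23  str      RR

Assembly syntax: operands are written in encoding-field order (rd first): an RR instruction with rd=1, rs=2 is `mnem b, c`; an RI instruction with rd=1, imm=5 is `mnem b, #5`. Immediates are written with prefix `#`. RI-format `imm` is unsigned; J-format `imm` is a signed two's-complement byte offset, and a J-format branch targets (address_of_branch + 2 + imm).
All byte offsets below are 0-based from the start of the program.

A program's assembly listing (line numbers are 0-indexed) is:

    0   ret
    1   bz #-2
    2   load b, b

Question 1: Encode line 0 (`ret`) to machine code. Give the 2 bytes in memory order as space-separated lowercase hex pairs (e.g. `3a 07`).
50 00

0. ret fields op=0x14:6|pad=0:10 → word 5000h → 50 00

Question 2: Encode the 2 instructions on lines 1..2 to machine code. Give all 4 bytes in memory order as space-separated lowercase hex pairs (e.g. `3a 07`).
1. bz fields op=0x16:6|imm=-2:10 → word 5bfeh → 5b fe
2. load fields op=0xe:6|rd=1:2|rs=1:2|pad=0:6 → word 3940h → 39 40

5b fe 39 40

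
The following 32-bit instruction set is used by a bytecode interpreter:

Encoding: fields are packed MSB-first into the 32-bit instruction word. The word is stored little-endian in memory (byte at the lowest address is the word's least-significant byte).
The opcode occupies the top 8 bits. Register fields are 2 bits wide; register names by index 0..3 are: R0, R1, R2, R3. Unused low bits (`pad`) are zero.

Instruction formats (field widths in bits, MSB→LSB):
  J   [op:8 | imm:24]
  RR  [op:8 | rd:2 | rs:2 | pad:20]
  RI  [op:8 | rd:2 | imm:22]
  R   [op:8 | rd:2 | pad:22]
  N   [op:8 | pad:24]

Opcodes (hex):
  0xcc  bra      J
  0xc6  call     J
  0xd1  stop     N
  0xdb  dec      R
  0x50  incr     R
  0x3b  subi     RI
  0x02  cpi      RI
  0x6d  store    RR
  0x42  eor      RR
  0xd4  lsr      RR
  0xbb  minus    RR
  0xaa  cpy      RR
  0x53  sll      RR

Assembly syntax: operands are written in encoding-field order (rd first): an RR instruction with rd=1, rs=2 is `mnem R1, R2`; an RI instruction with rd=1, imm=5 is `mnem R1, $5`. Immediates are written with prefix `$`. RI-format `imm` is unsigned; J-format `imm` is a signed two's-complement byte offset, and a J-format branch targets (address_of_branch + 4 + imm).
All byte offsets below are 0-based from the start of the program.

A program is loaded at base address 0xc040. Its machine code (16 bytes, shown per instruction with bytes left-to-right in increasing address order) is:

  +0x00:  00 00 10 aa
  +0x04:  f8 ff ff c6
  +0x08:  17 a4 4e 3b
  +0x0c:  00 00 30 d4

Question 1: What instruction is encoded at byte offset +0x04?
[04] f8 ff ff c6 → 0xc6fffff8
  op=0xc6fffff8>>24=0xc6 ⇒ call (J)
  [23:0] imm=16777208 (s24→-8) = $-8

call $-8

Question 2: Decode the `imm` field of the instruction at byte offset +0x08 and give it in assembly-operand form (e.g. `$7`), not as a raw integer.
[08] 17 a4 4e 3b → 0x3b4ea417
  opcode bits[31:24]=0x3b: subi/RI
  [23:22] rd=1 = R1
  [21:0] imm=959511 = $959511

$959511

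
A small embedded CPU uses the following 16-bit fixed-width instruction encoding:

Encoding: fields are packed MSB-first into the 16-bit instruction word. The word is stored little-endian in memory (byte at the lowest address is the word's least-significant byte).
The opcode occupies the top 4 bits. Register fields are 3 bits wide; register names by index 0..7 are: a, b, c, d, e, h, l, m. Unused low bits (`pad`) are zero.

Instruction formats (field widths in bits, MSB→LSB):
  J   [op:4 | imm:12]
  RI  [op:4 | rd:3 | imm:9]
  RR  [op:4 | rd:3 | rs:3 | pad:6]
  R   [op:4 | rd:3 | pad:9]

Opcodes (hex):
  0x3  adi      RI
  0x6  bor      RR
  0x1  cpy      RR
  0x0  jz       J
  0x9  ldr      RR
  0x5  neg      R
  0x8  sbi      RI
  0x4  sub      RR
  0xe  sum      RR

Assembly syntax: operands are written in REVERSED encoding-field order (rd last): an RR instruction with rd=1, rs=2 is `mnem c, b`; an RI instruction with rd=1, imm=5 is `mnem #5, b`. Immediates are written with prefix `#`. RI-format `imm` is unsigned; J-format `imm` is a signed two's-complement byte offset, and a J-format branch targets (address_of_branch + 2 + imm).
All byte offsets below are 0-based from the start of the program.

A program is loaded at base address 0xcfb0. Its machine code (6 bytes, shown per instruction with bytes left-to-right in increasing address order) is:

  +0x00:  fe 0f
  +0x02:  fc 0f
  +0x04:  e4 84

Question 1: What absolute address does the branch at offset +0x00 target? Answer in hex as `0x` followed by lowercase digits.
[00] fe 0f → 0x0ffe
  op=0x0ffe>>12=0x0 ⇒ jz (J)
  [11:0] imm=4094 (s12→-2) = #-2
  target = base 0xcfb0 + off 0x00 + 2 + imm -2 = 0xcfb0

0xcfb0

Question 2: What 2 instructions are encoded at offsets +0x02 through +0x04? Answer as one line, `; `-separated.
jz #-4; sbi #228, c

[02] fc 0f → 0x0ffc
  top 4b → 0x0 → jz [J]
  imm@[11:0]=0xffc (s12→-4) ⇒ #-4
[04] e4 84 → 0x84e4
  top 4b → 0x8 → sbi [RI]
  rd@[11:9]=0x2 ⇒ c
  imm@[8:0]=0xe4 ⇒ #228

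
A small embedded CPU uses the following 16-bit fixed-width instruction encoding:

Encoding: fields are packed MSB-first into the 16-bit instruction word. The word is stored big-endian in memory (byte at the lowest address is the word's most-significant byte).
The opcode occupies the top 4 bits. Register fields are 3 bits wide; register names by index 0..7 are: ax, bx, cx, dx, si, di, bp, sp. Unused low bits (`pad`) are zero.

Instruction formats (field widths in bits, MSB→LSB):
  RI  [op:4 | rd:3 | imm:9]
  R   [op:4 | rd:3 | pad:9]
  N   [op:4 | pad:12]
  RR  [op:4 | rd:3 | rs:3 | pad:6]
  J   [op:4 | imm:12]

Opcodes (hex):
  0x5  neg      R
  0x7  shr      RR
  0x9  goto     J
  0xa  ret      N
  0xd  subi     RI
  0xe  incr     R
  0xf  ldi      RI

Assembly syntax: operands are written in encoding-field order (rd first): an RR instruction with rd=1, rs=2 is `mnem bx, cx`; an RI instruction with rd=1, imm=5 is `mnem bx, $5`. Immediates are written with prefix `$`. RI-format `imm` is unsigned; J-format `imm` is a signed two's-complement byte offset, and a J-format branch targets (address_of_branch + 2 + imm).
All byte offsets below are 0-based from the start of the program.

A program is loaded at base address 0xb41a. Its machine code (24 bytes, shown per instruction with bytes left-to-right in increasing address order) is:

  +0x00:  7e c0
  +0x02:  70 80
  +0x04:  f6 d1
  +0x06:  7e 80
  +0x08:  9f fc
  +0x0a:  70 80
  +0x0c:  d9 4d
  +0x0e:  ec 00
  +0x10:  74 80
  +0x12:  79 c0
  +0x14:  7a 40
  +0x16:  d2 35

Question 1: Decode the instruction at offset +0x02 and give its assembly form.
@+02  big-endian(70 80) = 0x7080
  top 4b → 0x7 → shr [RR]
  rd@[11:9]=0x0 ⇒ ax
  rs@[8:6]=0x2 ⇒ cx

shr ax, cx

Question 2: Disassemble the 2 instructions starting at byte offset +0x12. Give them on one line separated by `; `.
shr si, sp; shr di, bx

off 0x12: read 79 c0 as big → 0x79c0
  op=0x79c0>>12=0x7 ⇒ shr (RR)
  rd: (w>>9)&0x7=0x4 → si
  rs: (w>>6)&0x7=0x7 → sp
off 0x14: read 7a 40 as big → 0x7a40
  op=0x7a40>>12=0x7 ⇒ shr (RR)
  rd: (w>>9)&0x7=0x5 → di
  rs: (w>>6)&0x7=0x1 → bx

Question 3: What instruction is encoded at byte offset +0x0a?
@+0a  big-endian(70 80) = 0x7080
  op=0x7080>>12=0x7 ⇒ shr (RR)
  rd@[11:9]=0x0 ⇒ ax
  rs@[8:6]=0x2 ⇒ cx

shr ax, cx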